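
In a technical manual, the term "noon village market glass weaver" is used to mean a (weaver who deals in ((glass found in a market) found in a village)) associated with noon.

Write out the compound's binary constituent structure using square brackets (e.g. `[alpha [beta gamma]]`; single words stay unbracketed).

[noon [[village [market glass]] weaver]]

The outermost head in the paraphrase is "weaver" (specifically "village market glass weaver"), modified by "noon".
Within "village market glass weaver", the head is "weaver" and the modifier is "village market glass".
Within "village market glass", the head is "glass" (specifically "market glass") and the modifier is "village".
Within "market glass", the head is "glass" and the modifier is "market".
Assembled: [noon [[village [market glass]] weaver]].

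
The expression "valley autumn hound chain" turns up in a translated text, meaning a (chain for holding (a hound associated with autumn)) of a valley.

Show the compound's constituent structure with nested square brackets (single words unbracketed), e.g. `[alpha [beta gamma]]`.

[valley [[autumn hound] chain]]

Whole compound: head "chain" (specifically "autumn hound chain"), modifier "valley".
Inside "autumn hound chain": head "chain", modifier "autumn hound".
Inside "autumn hound": head "hound", modifier "autumn".
Putting it together: [valley [[autumn hound] chain]].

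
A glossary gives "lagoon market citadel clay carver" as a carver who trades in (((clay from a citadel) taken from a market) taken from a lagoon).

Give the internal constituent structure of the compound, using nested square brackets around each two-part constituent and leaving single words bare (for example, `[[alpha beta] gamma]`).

Whole compound: head "carver", modifier "lagoon market citadel clay".
Within "lagoon market citadel clay", the head is "clay" (specifically "market citadel clay") and the modifier is "lagoon".
Within "market citadel clay", the head is "clay" (specifically "citadel clay") and the modifier is "market".
Within "citadel clay", the head is "clay" and the modifier is "citadel".
So the structure is [[lagoon [market [citadel clay]]] carver].

[[lagoon [market [citadel clay]]] carver]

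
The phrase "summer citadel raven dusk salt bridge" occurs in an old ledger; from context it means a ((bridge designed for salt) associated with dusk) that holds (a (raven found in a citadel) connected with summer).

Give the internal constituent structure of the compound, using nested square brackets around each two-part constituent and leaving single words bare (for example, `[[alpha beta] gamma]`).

At the top level: head "bridge" (specifically "dusk salt bridge"); modifier "summer citadel raven".
Inside "summer citadel raven": head "raven" (specifically "citadel raven"), modifier "summer".
Inside "citadel raven": head "raven", modifier "citadel".
Inside "dusk salt bridge": head "bridge" (specifically "salt bridge"), modifier "dusk".
Inside "salt bridge": head "bridge", modifier "salt".
Assembled: [[summer [citadel raven]] [dusk [salt bridge]]].

[[summer [citadel raven]] [dusk [salt bridge]]]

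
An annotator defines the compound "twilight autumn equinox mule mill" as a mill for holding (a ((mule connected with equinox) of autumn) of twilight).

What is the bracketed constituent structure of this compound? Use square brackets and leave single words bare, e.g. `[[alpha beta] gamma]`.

[[twilight [autumn [equinox mule]]] mill]

At the top level: head "mill"; modifier "twilight autumn equinox mule".
Within "twilight autumn equinox mule", the head is "mule" (specifically "autumn equinox mule") and the modifier is "twilight".
Within "autumn equinox mule", the head is "mule" (specifically "equinox mule") and the modifier is "autumn".
Within "equinox mule", the head is "mule" and the modifier is "equinox".
So the structure is [[twilight [autumn [equinox mule]]] mill].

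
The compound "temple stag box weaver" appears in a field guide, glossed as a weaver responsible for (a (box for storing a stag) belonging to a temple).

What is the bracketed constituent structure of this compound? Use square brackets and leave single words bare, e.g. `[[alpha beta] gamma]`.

Whole compound: head "weaver", modifier "temple stag box".
Within "temple stag box", the head is "box" (specifically "stag box") and the modifier is "temple".
Within "stag box", the head is "box" and the modifier is "stag".
Putting it together: [[temple [stag box]] weaver].

[[temple [stag box]] weaver]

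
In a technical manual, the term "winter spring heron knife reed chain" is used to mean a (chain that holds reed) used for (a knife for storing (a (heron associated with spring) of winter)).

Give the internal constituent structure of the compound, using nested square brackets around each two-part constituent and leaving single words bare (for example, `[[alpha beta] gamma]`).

At the top level: head "chain" (specifically "reed chain"); modifier "winter spring heron knife".
"winter spring heron knife" → head "knife", modifier "winter spring heron".
"winter spring heron" → head "heron" (specifically "spring heron"), modifier "winter".
"spring heron" → head "heron", modifier "spring".
"reed chain" → head "chain", modifier "reed".
So the structure is [[[winter [spring heron]] knife] [reed chain]].

[[[winter [spring heron]] knife] [reed chain]]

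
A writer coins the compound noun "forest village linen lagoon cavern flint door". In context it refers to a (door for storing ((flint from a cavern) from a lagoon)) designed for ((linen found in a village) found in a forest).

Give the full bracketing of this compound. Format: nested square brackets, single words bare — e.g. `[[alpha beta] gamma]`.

The outermost head in the paraphrase is "door" (specifically "lagoon cavern flint door"), modified by "forest village linen".
"forest village linen" → head "linen" (specifically "village linen"), modifier "forest".
"village linen" → head "linen", modifier "village".
"lagoon cavern flint door" → head "door", modifier "lagoon cavern flint".
"lagoon cavern flint" → head "flint" (specifically "cavern flint"), modifier "lagoon".
"cavern flint" → head "flint", modifier "cavern".
Assembled: [[forest [village linen]] [[lagoon [cavern flint]] door]].

[[forest [village linen]] [[lagoon [cavern flint]] door]]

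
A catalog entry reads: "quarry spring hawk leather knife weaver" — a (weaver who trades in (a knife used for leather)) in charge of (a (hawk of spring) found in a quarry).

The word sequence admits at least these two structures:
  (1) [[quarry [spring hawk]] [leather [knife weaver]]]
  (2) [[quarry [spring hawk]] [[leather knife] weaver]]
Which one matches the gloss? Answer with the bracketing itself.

[[quarry [spring hawk]] [[leather knife] weaver]]

The paraphrase's head is the "weaver" part ("leather knife weaver"); its modifier is "quarry spring hawk".
That top-level split, carried through the inner groups, gives [[quarry [spring hawk]] [[leather knife] weaver]].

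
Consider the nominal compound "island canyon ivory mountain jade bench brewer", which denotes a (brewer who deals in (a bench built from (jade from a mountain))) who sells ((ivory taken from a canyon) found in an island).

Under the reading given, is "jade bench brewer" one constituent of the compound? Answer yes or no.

no

The top-level split is [island canyon ivory] [mountain jade bench brewer]; the full structure is [[island [canyon ivory]] [[[mountain jade] bench] brewer]].
"jade bench brewer" straddles a constituent boundary, so it is not a single unit.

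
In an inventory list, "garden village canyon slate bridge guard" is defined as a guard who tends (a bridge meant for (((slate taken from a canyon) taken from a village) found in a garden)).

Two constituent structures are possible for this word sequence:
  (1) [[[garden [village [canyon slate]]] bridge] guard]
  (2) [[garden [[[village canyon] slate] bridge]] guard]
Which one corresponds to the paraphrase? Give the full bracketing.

The paraphrase's head is the "guard" part ("guard"); its modifier is "garden village canyon slate bridge".
That top-level split, carried through the inner groups, gives [[[garden [village [canyon slate]]] bridge] guard].

[[[garden [village [canyon slate]]] bridge] guard]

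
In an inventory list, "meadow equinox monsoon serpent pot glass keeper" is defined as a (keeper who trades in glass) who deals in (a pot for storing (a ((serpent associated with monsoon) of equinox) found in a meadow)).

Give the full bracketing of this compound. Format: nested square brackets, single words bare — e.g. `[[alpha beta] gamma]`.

At the top level: head "keeper" (specifically "glass keeper"); modifier "meadow equinox monsoon serpent pot".
Within "meadow equinox monsoon serpent pot", the head is "pot" and the modifier is "meadow equinox monsoon serpent".
Within "meadow equinox monsoon serpent", the head is "serpent" (specifically "equinox monsoon serpent") and the modifier is "meadow".
Within "equinox monsoon serpent", the head is "serpent" (specifically "monsoon serpent") and the modifier is "equinox".
Within "monsoon serpent", the head is "serpent" and the modifier is "monsoon".
Within "glass keeper", the head is "keeper" and the modifier is "glass".
Assembled: [[[meadow [equinox [monsoon serpent]]] pot] [glass keeper]].

[[[meadow [equinox [monsoon serpent]]] pot] [glass keeper]]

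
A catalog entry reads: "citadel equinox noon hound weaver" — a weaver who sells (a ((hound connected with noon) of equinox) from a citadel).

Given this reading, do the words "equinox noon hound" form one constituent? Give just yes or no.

The paraphrase groups the words so that "equinox noon hound" is one unit: it corresponds to a single parenthesized sub-phrase.
The full structure is [[citadel [equinox [noon hound]]] weaver], in which [equinox noon hound] is a constituent.

yes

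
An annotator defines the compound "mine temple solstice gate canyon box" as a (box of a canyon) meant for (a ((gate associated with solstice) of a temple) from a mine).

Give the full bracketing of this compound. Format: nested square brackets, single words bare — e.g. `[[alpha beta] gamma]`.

At the top level: head "box" (specifically "canyon box"); modifier "mine temple solstice gate".
Inside "mine temple solstice gate": head "gate" (specifically "temple solstice gate"), modifier "mine".
Inside "temple solstice gate": head "gate" (specifically "solstice gate"), modifier "temple".
Inside "solstice gate": head "gate", modifier "solstice".
Inside "canyon box": head "box", modifier "canyon".
Putting it together: [[mine [temple [solstice gate]]] [canyon box]].

[[mine [temple [solstice gate]]] [canyon box]]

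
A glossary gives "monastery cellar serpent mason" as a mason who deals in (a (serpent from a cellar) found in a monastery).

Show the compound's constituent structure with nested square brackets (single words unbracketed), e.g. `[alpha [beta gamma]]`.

[[monastery [cellar serpent]] mason]

At the top level: head "mason"; modifier "monastery cellar serpent".
Inside "monastery cellar serpent": head "serpent" (specifically "cellar serpent"), modifier "monastery".
Inside "cellar serpent": head "serpent", modifier "cellar".
Assembled: [[monastery [cellar serpent]] mason].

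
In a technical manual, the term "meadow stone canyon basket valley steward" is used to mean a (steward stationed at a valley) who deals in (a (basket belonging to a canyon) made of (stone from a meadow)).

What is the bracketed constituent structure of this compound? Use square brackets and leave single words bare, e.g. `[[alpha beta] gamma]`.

At the top level: head "steward" (specifically "valley steward"); modifier "meadow stone canyon basket".
"meadow stone canyon basket" → head "basket" (specifically "canyon basket"), modifier "meadow stone".
"meadow stone" → head "stone", modifier "meadow".
"canyon basket" → head "basket", modifier "canyon".
"valley steward" → head "steward", modifier "valley".
Assembled: [[[meadow stone] [canyon basket]] [valley steward]].

[[[meadow stone] [canyon basket]] [valley steward]]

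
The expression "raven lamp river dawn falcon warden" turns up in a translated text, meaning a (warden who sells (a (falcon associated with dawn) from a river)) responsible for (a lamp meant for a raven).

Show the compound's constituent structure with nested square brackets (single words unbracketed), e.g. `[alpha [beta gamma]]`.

Whole compound: head "warden" (specifically "river dawn falcon warden"), modifier "raven lamp".
Inside "raven lamp": head "lamp", modifier "raven".
Inside "river dawn falcon warden": head "warden", modifier "river dawn falcon".
Inside "river dawn falcon": head "falcon" (specifically "dawn falcon"), modifier "river".
Inside "dawn falcon": head "falcon", modifier "dawn".
So the structure is [[raven lamp] [[river [dawn falcon]] warden]].

[[raven lamp] [[river [dawn falcon]] warden]]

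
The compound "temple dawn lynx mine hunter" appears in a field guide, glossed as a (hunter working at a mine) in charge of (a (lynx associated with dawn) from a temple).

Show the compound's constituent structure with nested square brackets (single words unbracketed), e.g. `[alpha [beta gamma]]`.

Overall it is a kind of hunter (specifically "mine hunter"); the modifier is "temple dawn lynx".
"temple dawn lynx" → head "lynx" (specifically "dawn lynx"), modifier "temple".
"dawn lynx" → head "lynx", modifier "dawn".
"mine hunter" → head "hunter", modifier "mine".
So the structure is [[temple [dawn lynx]] [mine hunter]].

[[temple [dawn lynx]] [mine hunter]]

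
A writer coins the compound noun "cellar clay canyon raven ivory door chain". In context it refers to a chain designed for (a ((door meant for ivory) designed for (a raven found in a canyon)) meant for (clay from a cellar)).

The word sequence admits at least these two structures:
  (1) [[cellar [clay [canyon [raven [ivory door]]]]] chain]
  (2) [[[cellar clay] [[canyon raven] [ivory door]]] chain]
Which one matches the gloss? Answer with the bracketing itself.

The paraphrase's head is the "chain" part ("chain"); its modifier is "cellar clay canyon raven ivory door".
That top-level split, carried through the inner groups, gives [[[cellar clay] [[canyon raven] [ivory door]]] chain].

[[[cellar clay] [[canyon raven] [ivory door]]] chain]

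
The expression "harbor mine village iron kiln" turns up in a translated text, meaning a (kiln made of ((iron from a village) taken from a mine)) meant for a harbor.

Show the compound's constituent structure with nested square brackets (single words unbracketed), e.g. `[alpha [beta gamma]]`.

[harbor [[mine [village iron]] kiln]]

Overall it is a kind of kiln (specifically "mine village iron kiln"); the modifier is "harbor".
Within "mine village iron kiln", the head is "kiln" and the modifier is "mine village iron".
Within "mine village iron", the head is "iron" (specifically "village iron") and the modifier is "mine".
Within "village iron", the head is "iron" and the modifier is "village".
Putting it together: [harbor [[mine [village iron]] kiln]].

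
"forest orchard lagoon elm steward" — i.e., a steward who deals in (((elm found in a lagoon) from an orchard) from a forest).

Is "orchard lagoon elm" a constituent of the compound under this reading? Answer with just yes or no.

The paraphrase groups the words so that "orchard lagoon elm" is one unit: it corresponds to a single parenthesized sub-phrase.
The full structure is [[forest [orchard [lagoon elm]]] steward], in which [orchard lagoon elm] is a constituent.

yes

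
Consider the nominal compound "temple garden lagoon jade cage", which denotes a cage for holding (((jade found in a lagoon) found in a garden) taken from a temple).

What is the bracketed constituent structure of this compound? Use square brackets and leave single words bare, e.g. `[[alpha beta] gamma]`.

Overall it is a kind of cage; the modifier is "temple garden lagoon jade".
Within "temple garden lagoon jade", the head is "jade" (specifically "garden lagoon jade") and the modifier is "temple".
Within "garden lagoon jade", the head is "jade" (specifically "lagoon jade") and the modifier is "garden".
Within "lagoon jade", the head is "jade" and the modifier is "lagoon".
Assembled: [[temple [garden [lagoon jade]]] cage].

[[temple [garden [lagoon jade]]] cage]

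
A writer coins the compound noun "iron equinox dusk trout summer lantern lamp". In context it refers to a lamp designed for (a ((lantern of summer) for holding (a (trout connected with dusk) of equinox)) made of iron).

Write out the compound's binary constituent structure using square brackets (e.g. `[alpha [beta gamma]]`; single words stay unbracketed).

[[iron [[equinox [dusk trout]] [summer lantern]]] lamp]

Overall it is a kind of lamp; the modifier is "iron equinox dusk trout summer lantern".
Within "iron equinox dusk trout summer lantern", the head is "lantern" (specifically "equinox dusk trout summer lantern") and the modifier is "iron".
Within "equinox dusk trout summer lantern", the head is "lantern" (specifically "summer lantern") and the modifier is "equinox dusk trout".
Within "equinox dusk trout", the head is "trout" (specifically "dusk trout") and the modifier is "equinox".
Within "dusk trout", the head is "trout" and the modifier is "dusk".
Within "summer lantern", the head is "lantern" and the modifier is "summer".
Assembled: [[iron [[equinox [dusk trout]] [summer lantern]]] lamp].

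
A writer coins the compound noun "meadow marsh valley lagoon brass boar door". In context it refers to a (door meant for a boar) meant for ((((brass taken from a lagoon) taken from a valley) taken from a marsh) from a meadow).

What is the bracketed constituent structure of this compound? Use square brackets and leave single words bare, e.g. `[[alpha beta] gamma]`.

Overall it is a kind of door (specifically "boar door"); the modifier is "meadow marsh valley lagoon brass".
Inside "meadow marsh valley lagoon brass": head "brass" (specifically "marsh valley lagoon brass"), modifier "meadow".
Inside "marsh valley lagoon brass": head "brass" (specifically "valley lagoon brass"), modifier "marsh".
Inside "valley lagoon brass": head "brass" (specifically "lagoon brass"), modifier "valley".
Inside "lagoon brass": head "brass", modifier "lagoon".
Inside "boar door": head "door", modifier "boar".
Putting it together: [[meadow [marsh [valley [lagoon brass]]]] [boar door]].

[[meadow [marsh [valley [lagoon brass]]]] [boar door]]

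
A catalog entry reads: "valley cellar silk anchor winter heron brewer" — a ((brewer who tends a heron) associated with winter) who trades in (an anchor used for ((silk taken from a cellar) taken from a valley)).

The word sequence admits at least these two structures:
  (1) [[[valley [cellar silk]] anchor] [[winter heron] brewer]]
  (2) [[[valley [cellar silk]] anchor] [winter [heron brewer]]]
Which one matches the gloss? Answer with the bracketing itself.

[[[valley [cellar silk]] anchor] [winter [heron brewer]]]

The paraphrase's head is the "brewer" part ("winter heron brewer"); its modifier is "valley cellar silk anchor".
That top-level split, carried through the inner groups, gives [[[valley [cellar silk]] anchor] [winter [heron brewer]]].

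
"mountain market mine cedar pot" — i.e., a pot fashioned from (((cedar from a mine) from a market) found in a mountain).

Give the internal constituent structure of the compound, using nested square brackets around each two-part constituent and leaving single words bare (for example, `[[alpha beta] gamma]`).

The outermost head in the paraphrase is "pot", modified by "mountain market mine cedar".
Within "mountain market mine cedar", the head is "cedar" (specifically "market mine cedar") and the modifier is "mountain".
Within "market mine cedar", the head is "cedar" (specifically "mine cedar") and the modifier is "market".
Within "mine cedar", the head is "cedar" and the modifier is "mine".
Assembled: [[mountain [market [mine cedar]]] pot].

[[mountain [market [mine cedar]]] pot]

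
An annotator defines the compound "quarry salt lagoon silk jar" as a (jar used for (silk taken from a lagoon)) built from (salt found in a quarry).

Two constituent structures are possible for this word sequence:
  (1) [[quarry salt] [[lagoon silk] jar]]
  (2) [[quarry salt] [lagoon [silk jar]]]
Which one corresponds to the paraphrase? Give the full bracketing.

[[quarry salt] [[lagoon silk] jar]]

The paraphrase's head is the "jar" part ("lagoon silk jar"); its modifier is "quarry salt".
That top-level split, carried through the inner groups, gives [[quarry salt] [[lagoon silk] jar]].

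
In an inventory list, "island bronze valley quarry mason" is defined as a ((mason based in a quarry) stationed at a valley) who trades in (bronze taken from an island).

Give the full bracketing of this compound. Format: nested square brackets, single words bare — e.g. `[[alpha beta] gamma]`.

[[island bronze] [valley [quarry mason]]]

Overall it is a kind of mason (specifically "valley quarry mason"); the modifier is "island bronze".
"island bronze" → head "bronze", modifier "island".
"valley quarry mason" → head "mason" (specifically "quarry mason"), modifier "valley".
"quarry mason" → head "mason", modifier "quarry".
Assembled: [[island bronze] [valley [quarry mason]]].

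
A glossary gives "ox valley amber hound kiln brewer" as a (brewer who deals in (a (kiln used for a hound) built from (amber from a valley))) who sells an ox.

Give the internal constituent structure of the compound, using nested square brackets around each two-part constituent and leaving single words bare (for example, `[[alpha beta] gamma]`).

[ox [[[valley amber] [hound kiln]] brewer]]

At the top level: head "brewer" (specifically "valley amber hound kiln brewer"); modifier "ox".
Within "valley amber hound kiln brewer", the head is "brewer" and the modifier is "valley amber hound kiln".
Within "valley amber hound kiln", the head is "kiln" (specifically "hound kiln") and the modifier is "valley amber".
Within "valley amber", the head is "amber" and the modifier is "valley".
Within "hound kiln", the head is "kiln" and the modifier is "hound".
So the structure is [ox [[[valley amber] [hound kiln]] brewer]].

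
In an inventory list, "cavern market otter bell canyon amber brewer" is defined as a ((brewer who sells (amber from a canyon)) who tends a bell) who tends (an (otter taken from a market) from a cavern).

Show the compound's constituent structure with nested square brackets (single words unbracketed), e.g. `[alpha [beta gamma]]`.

[[cavern [market otter]] [bell [[canyon amber] brewer]]]

The outermost head in the paraphrase is "brewer" (specifically "bell canyon amber brewer"), modified by "cavern market otter".
Within "cavern market otter", the head is "otter" (specifically "market otter") and the modifier is "cavern".
Within "market otter", the head is "otter" and the modifier is "market".
Within "bell canyon amber brewer", the head is "brewer" (specifically "canyon amber brewer") and the modifier is "bell".
Within "canyon amber brewer", the head is "brewer" and the modifier is "canyon amber".
Within "canyon amber", the head is "amber" and the modifier is "canyon".
Putting it together: [[cavern [market otter]] [bell [[canyon amber] brewer]]].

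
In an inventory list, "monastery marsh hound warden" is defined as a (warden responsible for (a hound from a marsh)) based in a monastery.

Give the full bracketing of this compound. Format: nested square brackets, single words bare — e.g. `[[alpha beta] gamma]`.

[monastery [[marsh hound] warden]]

Overall it is a kind of warden (specifically "marsh hound warden"); the modifier is "monastery".
"marsh hound warden" → head "warden", modifier "marsh hound".
"marsh hound" → head "hound", modifier "marsh".
So the structure is [monastery [[marsh hound] warden]].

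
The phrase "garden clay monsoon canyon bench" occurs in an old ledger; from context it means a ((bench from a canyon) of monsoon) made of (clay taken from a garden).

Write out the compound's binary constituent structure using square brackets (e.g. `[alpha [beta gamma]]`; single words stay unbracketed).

[[garden clay] [monsoon [canyon bench]]]

At the top level: head "bench" (specifically "monsoon canyon bench"); modifier "garden clay".
Within "garden clay", the head is "clay" and the modifier is "garden".
Within "monsoon canyon bench", the head is "bench" (specifically "canyon bench") and the modifier is "monsoon".
Within "canyon bench", the head is "bench" and the modifier is "canyon".
Assembled: [[garden clay] [monsoon [canyon bench]]].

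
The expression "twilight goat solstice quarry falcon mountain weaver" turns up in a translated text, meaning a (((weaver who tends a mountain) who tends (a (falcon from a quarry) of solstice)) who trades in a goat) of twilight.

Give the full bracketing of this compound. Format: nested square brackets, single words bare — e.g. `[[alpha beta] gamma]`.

Overall it is a kind of weaver (specifically "goat solstice quarry falcon mountain weaver"); the modifier is "twilight".
"goat solstice quarry falcon mountain weaver" → head "weaver" (specifically "solstice quarry falcon mountain weaver"), modifier "goat".
"solstice quarry falcon mountain weaver" → head "weaver" (specifically "mountain weaver"), modifier "solstice quarry falcon".
"solstice quarry falcon" → head "falcon" (specifically "quarry falcon"), modifier "solstice".
"quarry falcon" → head "falcon", modifier "quarry".
"mountain weaver" → head "weaver", modifier "mountain".
So the structure is [twilight [goat [[solstice [quarry falcon]] [mountain weaver]]]].

[twilight [goat [[solstice [quarry falcon]] [mountain weaver]]]]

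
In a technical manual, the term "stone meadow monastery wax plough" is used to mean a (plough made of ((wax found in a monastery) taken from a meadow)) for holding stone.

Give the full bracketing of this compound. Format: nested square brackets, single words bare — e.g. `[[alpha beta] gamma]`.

[stone [[meadow [monastery wax]] plough]]

Whole compound: head "plough" (specifically "meadow monastery wax plough"), modifier "stone".
Inside "meadow monastery wax plough": head "plough", modifier "meadow monastery wax".
Inside "meadow monastery wax": head "wax" (specifically "monastery wax"), modifier "meadow".
Inside "monastery wax": head "wax", modifier "monastery".
Assembled: [stone [[meadow [monastery wax]] plough]].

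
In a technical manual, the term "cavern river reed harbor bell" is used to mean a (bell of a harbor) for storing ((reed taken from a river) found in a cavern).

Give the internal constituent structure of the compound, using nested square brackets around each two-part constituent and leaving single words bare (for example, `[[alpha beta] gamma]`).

The outermost head in the paraphrase is "bell" (specifically "harbor bell"), modified by "cavern river reed".
"cavern river reed" → head "reed" (specifically "river reed"), modifier "cavern".
"river reed" → head "reed", modifier "river".
"harbor bell" → head "bell", modifier "harbor".
So the structure is [[cavern [river reed]] [harbor bell]].

[[cavern [river reed]] [harbor bell]]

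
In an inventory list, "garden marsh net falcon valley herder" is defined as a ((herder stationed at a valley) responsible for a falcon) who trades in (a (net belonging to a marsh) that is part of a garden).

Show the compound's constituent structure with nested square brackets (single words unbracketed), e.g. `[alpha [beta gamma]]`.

[[garden [marsh net]] [falcon [valley herder]]]

Overall it is a kind of herder (specifically "falcon valley herder"); the modifier is "garden marsh net".
Within "garden marsh net", the head is "net" (specifically "marsh net") and the modifier is "garden".
Within "marsh net", the head is "net" and the modifier is "marsh".
Within "falcon valley herder", the head is "herder" (specifically "valley herder") and the modifier is "falcon".
Within "valley herder", the head is "herder" and the modifier is "valley".
Putting it together: [[garden [marsh net]] [falcon [valley herder]]].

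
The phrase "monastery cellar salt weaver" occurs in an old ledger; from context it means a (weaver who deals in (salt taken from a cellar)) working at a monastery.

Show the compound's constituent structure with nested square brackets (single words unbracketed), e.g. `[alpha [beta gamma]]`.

[monastery [[cellar salt] weaver]]

The outermost head in the paraphrase is "weaver" (specifically "cellar salt weaver"), modified by "monastery".
Within "cellar salt weaver", the head is "weaver" and the modifier is "cellar salt".
Within "cellar salt", the head is "salt" and the modifier is "cellar".
So the structure is [monastery [[cellar salt] weaver]].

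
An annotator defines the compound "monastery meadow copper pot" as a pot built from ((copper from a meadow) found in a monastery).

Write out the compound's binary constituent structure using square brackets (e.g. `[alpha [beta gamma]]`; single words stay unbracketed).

[[monastery [meadow copper]] pot]

At the top level: head "pot"; modifier "monastery meadow copper".
Inside "monastery meadow copper": head "copper" (specifically "meadow copper"), modifier "monastery".
Inside "meadow copper": head "copper", modifier "meadow".
So the structure is [[monastery [meadow copper]] pot].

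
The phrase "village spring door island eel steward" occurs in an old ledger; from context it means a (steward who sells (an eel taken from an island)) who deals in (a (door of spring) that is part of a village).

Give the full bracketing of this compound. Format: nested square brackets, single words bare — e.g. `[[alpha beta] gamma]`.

At the top level: head "steward" (specifically "island eel steward"); modifier "village spring door".
Inside "village spring door": head "door" (specifically "spring door"), modifier "village".
Inside "spring door": head "door", modifier "spring".
Inside "island eel steward": head "steward", modifier "island eel".
Inside "island eel": head "eel", modifier "island".
Assembled: [[village [spring door]] [[island eel] steward]].

[[village [spring door]] [[island eel] steward]]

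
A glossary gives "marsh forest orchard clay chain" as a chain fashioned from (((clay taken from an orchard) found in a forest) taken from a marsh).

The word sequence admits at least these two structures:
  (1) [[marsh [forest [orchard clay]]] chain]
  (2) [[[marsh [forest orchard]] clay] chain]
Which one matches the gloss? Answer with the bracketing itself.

The paraphrase's head is the "chain" part ("chain"); its modifier is "marsh forest orchard clay".
That top-level split, carried through the inner groups, gives [[marsh [forest [orchard clay]]] chain].

[[marsh [forest [orchard clay]]] chain]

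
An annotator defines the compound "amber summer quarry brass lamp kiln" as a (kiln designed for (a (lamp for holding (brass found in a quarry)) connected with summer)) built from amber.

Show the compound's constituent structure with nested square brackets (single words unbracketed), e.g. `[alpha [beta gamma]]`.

[amber [[summer [[quarry brass] lamp]] kiln]]

Whole compound: head "kiln" (specifically "summer quarry brass lamp kiln"), modifier "amber".
Within "summer quarry brass lamp kiln", the head is "kiln" and the modifier is "summer quarry brass lamp".
Within "summer quarry brass lamp", the head is "lamp" (specifically "quarry brass lamp") and the modifier is "summer".
Within "quarry brass lamp", the head is "lamp" and the modifier is "quarry brass".
Within "quarry brass", the head is "brass" and the modifier is "quarry".
Assembled: [amber [[summer [[quarry brass] lamp]] kiln]].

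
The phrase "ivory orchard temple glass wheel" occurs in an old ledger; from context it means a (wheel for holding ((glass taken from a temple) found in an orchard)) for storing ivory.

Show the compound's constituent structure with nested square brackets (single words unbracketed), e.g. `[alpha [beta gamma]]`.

At the top level: head "wheel" (specifically "orchard temple glass wheel"); modifier "ivory".
Within "orchard temple glass wheel", the head is "wheel" and the modifier is "orchard temple glass".
Within "orchard temple glass", the head is "glass" (specifically "temple glass") and the modifier is "orchard".
Within "temple glass", the head is "glass" and the modifier is "temple".
So the structure is [ivory [[orchard [temple glass]] wheel]].

[ivory [[orchard [temple glass]] wheel]]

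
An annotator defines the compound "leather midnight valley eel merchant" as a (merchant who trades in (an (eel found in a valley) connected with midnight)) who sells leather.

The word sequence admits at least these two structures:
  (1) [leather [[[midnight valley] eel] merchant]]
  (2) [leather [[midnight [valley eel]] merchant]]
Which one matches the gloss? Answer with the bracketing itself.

The paraphrase's head is the "merchant" part ("midnight valley eel merchant"); its modifier is "leather".
That top-level split, carried through the inner groups, gives [leather [[midnight [valley eel]] merchant]].

[leather [[midnight [valley eel]] merchant]]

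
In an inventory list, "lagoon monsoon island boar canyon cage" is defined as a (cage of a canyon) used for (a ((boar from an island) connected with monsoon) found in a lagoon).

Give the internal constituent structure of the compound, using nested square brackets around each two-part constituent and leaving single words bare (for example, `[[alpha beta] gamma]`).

Overall it is a kind of cage (specifically "canyon cage"); the modifier is "lagoon monsoon island boar".
Within "lagoon monsoon island boar", the head is "boar" (specifically "monsoon island boar") and the modifier is "lagoon".
Within "monsoon island boar", the head is "boar" (specifically "island boar") and the modifier is "monsoon".
Within "island boar", the head is "boar" and the modifier is "island".
Within "canyon cage", the head is "cage" and the modifier is "canyon".
Assembled: [[lagoon [monsoon [island boar]]] [canyon cage]].

[[lagoon [monsoon [island boar]]] [canyon cage]]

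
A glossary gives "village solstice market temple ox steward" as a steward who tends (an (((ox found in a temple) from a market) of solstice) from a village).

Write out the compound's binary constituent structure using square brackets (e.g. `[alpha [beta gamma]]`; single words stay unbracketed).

[[village [solstice [market [temple ox]]]] steward]

The outermost head in the paraphrase is "steward", modified by "village solstice market temple ox".
"village solstice market temple ox" → head "ox" (specifically "solstice market temple ox"), modifier "village".
"solstice market temple ox" → head "ox" (specifically "market temple ox"), modifier "solstice".
"market temple ox" → head "ox" (specifically "temple ox"), modifier "market".
"temple ox" → head "ox", modifier "temple".
So the structure is [[village [solstice [market [temple ox]]]] steward].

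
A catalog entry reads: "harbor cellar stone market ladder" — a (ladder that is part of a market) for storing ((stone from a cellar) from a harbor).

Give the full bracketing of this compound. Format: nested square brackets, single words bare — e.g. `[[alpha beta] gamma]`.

At the top level: head "ladder" (specifically "market ladder"); modifier "harbor cellar stone".
Within "harbor cellar stone", the head is "stone" (specifically "cellar stone") and the modifier is "harbor".
Within "cellar stone", the head is "stone" and the modifier is "cellar".
Within "market ladder", the head is "ladder" and the modifier is "market".
So the structure is [[harbor [cellar stone]] [market ladder]].

[[harbor [cellar stone]] [market ladder]]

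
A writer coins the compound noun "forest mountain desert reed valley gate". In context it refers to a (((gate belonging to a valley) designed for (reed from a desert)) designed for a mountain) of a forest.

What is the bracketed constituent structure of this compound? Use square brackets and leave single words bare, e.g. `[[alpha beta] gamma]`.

Whole compound: head "gate" (specifically "mountain desert reed valley gate"), modifier "forest".
Inside "mountain desert reed valley gate": head "gate" (specifically "desert reed valley gate"), modifier "mountain".
Inside "desert reed valley gate": head "gate" (specifically "valley gate"), modifier "desert reed".
Inside "desert reed": head "reed", modifier "desert".
Inside "valley gate": head "gate", modifier "valley".
Putting it together: [forest [mountain [[desert reed] [valley gate]]]].

[forest [mountain [[desert reed] [valley gate]]]]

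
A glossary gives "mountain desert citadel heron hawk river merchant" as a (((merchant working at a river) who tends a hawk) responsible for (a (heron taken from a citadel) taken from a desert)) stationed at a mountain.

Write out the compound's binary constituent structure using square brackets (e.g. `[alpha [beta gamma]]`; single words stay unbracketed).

At the top level: head "merchant" (specifically "desert citadel heron hawk river merchant"); modifier "mountain".
Within "desert citadel heron hawk river merchant", the head is "merchant" (specifically "hawk river merchant") and the modifier is "desert citadel heron".
Within "desert citadel heron", the head is "heron" (specifically "citadel heron") and the modifier is "desert".
Within "citadel heron", the head is "heron" and the modifier is "citadel".
Within "hawk river merchant", the head is "merchant" (specifically "river merchant") and the modifier is "hawk".
Within "river merchant", the head is "merchant" and the modifier is "river".
Putting it together: [mountain [[desert [citadel heron]] [hawk [river merchant]]]].

[mountain [[desert [citadel heron]] [hawk [river merchant]]]]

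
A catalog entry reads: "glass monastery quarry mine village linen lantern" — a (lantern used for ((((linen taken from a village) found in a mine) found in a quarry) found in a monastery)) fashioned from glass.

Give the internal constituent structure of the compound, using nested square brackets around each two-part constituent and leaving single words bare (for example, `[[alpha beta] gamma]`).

[glass [[monastery [quarry [mine [village linen]]]] lantern]]

The outermost head in the paraphrase is "lantern" (specifically "monastery quarry mine village linen lantern"), modified by "glass".
"monastery quarry mine village linen lantern" → head "lantern", modifier "monastery quarry mine village linen".
"monastery quarry mine village linen" → head "linen" (specifically "quarry mine village linen"), modifier "monastery".
"quarry mine village linen" → head "linen" (specifically "mine village linen"), modifier "quarry".
"mine village linen" → head "linen" (specifically "village linen"), modifier "mine".
"village linen" → head "linen", modifier "village".
Assembled: [glass [[monastery [quarry [mine [village linen]]]] lantern]].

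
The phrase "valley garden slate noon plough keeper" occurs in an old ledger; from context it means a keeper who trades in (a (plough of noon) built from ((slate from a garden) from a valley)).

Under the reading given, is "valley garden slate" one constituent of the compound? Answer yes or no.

yes

The paraphrase groups the words so that "valley garden slate" is one unit: it corresponds to a single parenthesized sub-phrase.
The full structure is [[[valley [garden slate]] [noon plough]] keeper], in which [valley garden slate] is a constituent.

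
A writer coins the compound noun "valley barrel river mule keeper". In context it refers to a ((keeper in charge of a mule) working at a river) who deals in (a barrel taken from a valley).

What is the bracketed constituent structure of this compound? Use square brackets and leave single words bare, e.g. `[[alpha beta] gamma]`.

The outermost head in the paraphrase is "keeper" (specifically "river mule keeper"), modified by "valley barrel".
Inside "valley barrel": head "barrel", modifier "valley".
Inside "river mule keeper": head "keeper" (specifically "mule keeper"), modifier "river".
Inside "mule keeper": head "keeper", modifier "mule".
Assembled: [[valley barrel] [river [mule keeper]]].

[[valley barrel] [river [mule keeper]]]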